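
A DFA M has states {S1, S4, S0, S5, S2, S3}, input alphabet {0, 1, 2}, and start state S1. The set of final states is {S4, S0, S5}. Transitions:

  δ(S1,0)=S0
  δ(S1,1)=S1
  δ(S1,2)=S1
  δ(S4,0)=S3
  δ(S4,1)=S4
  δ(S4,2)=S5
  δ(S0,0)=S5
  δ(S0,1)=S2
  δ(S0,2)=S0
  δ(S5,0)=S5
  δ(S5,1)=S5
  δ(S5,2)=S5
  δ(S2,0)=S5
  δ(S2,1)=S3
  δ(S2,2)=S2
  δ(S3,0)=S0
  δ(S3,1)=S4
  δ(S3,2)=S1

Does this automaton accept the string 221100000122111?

Yes

start at S1
read '2': S1 → S1
read '2': S1 → S1
read '1': S1 → S1
read '1': S1 → S1
read '0': S1 → S0
read '0': S0 → S5
read '0': S5 → S5
read '0': S5 → S5
read '0': S5 → S5
read '1': S5 → S5
read '2': S5 → S5
read '2': S5 → S5
read '1': S5 → S5
read '1': S5 → S5
read '1': S5 → S5
End state S5 is accepting.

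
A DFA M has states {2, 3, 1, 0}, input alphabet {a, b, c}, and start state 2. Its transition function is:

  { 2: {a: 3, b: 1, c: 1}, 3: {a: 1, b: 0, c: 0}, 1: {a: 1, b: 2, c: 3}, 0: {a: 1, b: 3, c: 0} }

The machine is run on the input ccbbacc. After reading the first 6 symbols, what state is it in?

Trace: 2 -c-> 1 -c-> 3 -b-> 0 -b-> 3 -a-> 1 -c-> 3
After 6 symbols: 3.

3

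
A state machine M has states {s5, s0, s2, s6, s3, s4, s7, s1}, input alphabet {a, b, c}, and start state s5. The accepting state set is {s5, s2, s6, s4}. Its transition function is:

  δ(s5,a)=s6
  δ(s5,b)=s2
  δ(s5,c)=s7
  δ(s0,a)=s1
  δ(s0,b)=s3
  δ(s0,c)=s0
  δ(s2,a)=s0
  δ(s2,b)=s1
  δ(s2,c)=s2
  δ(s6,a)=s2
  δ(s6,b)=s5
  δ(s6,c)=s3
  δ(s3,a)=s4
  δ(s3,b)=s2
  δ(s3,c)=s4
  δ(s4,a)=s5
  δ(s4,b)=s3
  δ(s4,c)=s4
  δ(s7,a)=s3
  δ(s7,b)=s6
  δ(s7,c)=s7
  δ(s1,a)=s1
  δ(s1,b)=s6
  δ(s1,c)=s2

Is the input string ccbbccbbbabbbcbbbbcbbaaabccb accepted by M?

start at s5
read 'c': s5 → s7
read 'c': s7 → s7
read 'b': s7 → s6
read 'b': s6 → s5
read 'c': s5 → s7
read 'c': s7 → s7
read 'b': s7 → s6
read 'b': s6 → s5
read 'b': s5 → s2
read 'a': s2 → s0
read 'b': s0 → s3
read 'b': s3 → s2
read 'b': s2 → s1
read 'c': s1 → s2
read 'b': s2 → s1
read 'b': s1 → s6
read 'b': s6 → s5
read 'b': s5 → s2
read 'c': s2 → s2
read 'b': s2 → s1
read 'b': s1 → s6
read 'a': s6 → s2
read 'a': s2 → s0
read 'a': s0 → s1
read 'b': s1 → s6
read 'c': s6 → s3
read 'c': s3 → s4
read 'b': s4 → s3
End state s3 is not accepting.

No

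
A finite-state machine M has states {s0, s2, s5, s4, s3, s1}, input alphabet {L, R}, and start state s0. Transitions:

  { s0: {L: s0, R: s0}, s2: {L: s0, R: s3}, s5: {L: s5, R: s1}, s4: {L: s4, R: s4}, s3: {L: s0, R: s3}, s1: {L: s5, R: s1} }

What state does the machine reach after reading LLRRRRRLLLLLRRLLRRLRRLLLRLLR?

s0

Trace: s0 -L-> s0 -L-> s0 -R-> s0 -R-> s0 -R-> s0 -R-> s0 -R-> s0 -L-> s0 -L-> s0 -L-> s0 -L-> s0 -L-> s0 -R-> s0 -R-> s0 -L-> s0 -L-> s0 -R-> s0 -R-> s0 -L-> s0 -R-> s0 -R-> s0 -L-> s0 -L-> s0 -L-> s0 -R-> s0 -L-> s0 -L-> s0 -R-> s0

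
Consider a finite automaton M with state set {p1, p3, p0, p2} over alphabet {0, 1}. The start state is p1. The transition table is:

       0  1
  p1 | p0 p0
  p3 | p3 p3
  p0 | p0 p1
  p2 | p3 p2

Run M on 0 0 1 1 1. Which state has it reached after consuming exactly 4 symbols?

p1 → p0 → p0 → p1 → p0
After 4 symbols: p0.

p0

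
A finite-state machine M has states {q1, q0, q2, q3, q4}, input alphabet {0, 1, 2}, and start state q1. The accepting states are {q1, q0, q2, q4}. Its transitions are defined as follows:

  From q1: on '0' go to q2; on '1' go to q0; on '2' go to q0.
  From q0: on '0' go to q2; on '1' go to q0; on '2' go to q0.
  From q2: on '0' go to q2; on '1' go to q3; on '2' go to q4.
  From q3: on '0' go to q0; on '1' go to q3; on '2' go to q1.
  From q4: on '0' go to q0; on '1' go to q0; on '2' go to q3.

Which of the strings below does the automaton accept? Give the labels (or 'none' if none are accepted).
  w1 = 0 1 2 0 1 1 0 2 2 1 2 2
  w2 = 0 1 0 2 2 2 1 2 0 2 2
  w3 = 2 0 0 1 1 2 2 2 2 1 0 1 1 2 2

w1:
  start at q1
  read '0': q1 → q2
  read '1': q2 → q3
  read '2': q3 → q1
  read '0': q1 → q2
  read '1': q2 → q3
  read '1': q3 → q3
  read '0': q3 → q0
  read '2': q0 → q0
  read '2': q0 → q0
  read '1': q0 → q0
  read '2': q0 → q0
  read '2': q0 → q0
  end q0, accepted
w2:
  start at q1
  read '0': q1 → q2
  read '1': q2 → q3
  read '0': q3 → q0
  read '2': q0 → q0
  read '2': q0 → q0
  read '2': q0 → q0
  read '1': q0 → q0
  read '2': q0 → q0
  read '0': q0 → q2
  read '2': q2 → q4
  read '2': q4 → q3
  end q3, rejected
w3:
  start at q1
  read '2': q1 → q0
  read '0': q0 → q2
  read '0': q2 → q2
  read '1': q2 → q3
  read '1': q3 → q3
  read '2': q3 → q1
  read '2': q1 → q0
  read '2': q0 → q0
  read '2': q0 → q0
  read '1': q0 → q0
  read '0': q0 → q2
  read '1': q2 → q3
  read '1': q3 → q3
  read '2': q3 → q1
  read '2': q1 → q0
  end q0, accepted

w1, w3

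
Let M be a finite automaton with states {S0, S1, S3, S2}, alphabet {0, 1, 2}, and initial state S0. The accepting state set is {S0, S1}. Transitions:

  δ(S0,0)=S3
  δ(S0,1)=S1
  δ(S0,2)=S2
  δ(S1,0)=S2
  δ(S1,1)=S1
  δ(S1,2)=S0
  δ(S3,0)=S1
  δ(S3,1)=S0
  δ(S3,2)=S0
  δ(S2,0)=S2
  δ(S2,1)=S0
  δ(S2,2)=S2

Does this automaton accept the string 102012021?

Yes

S0 → S1 → S2 → S2 → S2 → S0 → S2 → S2 → S2 → S0
End state S0 is accepting.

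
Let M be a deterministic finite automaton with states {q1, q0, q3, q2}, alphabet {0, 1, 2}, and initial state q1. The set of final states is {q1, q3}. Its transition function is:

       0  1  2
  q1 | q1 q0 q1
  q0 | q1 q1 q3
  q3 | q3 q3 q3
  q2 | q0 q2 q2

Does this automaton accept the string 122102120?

start at q1
read '1': q1 → q0
read '2': q0 → q3
read '2': q3 → q3
read '1': q3 → q3
read '0': q3 → q3
read '2': q3 → q3
read '1': q3 → q3
read '2': q3 → q3
read '0': q3 → q3
End state q3 is accepting.

Yes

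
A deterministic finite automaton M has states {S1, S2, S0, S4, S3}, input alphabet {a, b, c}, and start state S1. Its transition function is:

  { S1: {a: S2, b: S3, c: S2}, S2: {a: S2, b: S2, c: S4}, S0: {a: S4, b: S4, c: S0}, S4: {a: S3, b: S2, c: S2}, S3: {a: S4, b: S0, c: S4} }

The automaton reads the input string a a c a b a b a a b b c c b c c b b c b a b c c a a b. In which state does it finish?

Trace: S1 -a-> S2 -a-> S2 -c-> S4 -a-> S3 -b-> S0 -a-> S4 -b-> S2 -a-> S2 -a-> S2 -b-> S2 -b-> S2 -c-> S4 -c-> S2 -b-> S2 -c-> S4 -c-> S2 -b-> S2 -b-> S2 -c-> S4 -b-> S2 -a-> S2 -b-> S2 -c-> S4 -c-> S2 -a-> S2 -a-> S2 -b-> S2

S2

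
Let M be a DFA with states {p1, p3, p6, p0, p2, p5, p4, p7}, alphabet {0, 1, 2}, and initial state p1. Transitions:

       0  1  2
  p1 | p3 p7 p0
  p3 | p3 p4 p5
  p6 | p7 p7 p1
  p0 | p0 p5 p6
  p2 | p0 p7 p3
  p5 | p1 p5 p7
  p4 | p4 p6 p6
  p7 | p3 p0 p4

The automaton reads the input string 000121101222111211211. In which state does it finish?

p5

start at p1
read '0': p1 → p3
read '0': p3 → p3
read '0': p3 → p3
read '1': p3 → p4
read '2': p4 → p6
read '1': p6 → p7
read '1': p7 → p0
read '0': p0 → p0
read '1': p0 → p5
read '2': p5 → p7
read '2': p7 → p4
read '2': p4 → p6
read '1': p6 → p7
read '1': p7 → p0
read '1': p0 → p5
read '2': p5 → p7
read '1': p7 → p0
read '1': p0 → p5
read '2': p5 → p7
read '1': p7 → p0
read '1': p0 → p5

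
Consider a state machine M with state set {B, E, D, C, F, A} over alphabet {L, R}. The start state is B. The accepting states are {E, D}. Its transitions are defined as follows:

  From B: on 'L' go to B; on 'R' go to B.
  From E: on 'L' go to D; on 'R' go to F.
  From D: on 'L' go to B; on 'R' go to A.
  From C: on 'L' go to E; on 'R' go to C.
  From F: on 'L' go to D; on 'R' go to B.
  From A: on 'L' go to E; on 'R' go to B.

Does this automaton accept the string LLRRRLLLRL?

No

B → B → B → B → B → B → B → B → B → B → B
End state B is not accepting.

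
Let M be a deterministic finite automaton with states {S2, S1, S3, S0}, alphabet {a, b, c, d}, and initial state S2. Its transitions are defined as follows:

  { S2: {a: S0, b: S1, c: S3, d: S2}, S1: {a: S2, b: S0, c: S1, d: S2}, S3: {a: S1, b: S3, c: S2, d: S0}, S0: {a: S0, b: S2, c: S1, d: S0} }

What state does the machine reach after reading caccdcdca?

start at S2
read 'c': S2 → S3
read 'a': S3 → S1
read 'c': S1 → S1
read 'c': S1 → S1
read 'd': S1 → S2
read 'c': S2 → S3
read 'd': S3 → S0
read 'c': S0 → S1
read 'a': S1 → S2

S2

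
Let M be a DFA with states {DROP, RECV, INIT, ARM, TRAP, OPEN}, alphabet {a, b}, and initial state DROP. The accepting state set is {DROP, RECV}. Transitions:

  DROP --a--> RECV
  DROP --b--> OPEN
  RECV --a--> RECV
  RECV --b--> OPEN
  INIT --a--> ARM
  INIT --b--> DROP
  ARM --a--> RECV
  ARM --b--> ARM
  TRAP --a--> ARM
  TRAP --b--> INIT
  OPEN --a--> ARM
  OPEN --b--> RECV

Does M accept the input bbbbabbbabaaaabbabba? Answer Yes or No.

Trace: DROP -b-> OPEN -b-> RECV -b-> OPEN -b-> RECV -a-> RECV -b-> OPEN -b-> RECV -b-> OPEN -a-> ARM -b-> ARM -a-> RECV -a-> RECV -a-> RECV -a-> RECV -b-> OPEN -b-> RECV -a-> RECV -b-> OPEN -b-> RECV -a-> RECV
End state RECV is accepting.

Yes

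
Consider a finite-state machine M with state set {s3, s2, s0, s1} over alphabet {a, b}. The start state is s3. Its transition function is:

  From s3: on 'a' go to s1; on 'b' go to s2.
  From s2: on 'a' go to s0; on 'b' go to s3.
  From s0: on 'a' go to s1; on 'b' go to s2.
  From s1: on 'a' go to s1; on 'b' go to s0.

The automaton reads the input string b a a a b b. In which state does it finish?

Trace: s3 -b-> s2 -a-> s0 -a-> s1 -a-> s1 -b-> s0 -b-> s2

s2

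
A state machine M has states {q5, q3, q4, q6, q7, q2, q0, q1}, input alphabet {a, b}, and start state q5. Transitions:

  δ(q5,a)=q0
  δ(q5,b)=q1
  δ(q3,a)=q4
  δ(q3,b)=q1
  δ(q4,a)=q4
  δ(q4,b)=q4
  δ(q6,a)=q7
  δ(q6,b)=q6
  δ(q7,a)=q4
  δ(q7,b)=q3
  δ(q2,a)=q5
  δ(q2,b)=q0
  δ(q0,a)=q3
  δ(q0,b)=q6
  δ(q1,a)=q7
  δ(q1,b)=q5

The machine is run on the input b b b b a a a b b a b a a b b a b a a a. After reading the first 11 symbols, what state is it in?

Trace: q5 -b-> q1 -b-> q5 -b-> q1 -b-> q5 -a-> q0 -a-> q3 -a-> q4 -b-> q4 -b-> q4 -a-> q4 -b-> q4
After 11 symbols: q4.

q4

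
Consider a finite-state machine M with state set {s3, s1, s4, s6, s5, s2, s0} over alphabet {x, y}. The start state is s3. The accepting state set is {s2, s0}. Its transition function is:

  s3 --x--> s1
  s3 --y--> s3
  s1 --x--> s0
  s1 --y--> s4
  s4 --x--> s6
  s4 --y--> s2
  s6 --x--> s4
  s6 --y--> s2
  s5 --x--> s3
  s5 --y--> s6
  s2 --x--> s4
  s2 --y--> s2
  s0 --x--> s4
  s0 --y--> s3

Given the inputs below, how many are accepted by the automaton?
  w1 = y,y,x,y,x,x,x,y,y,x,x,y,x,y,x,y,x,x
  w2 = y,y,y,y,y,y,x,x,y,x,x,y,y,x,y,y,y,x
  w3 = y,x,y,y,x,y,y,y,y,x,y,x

w1: s3 → s3 → s3 → s1 → s4 → s6 → s4 → s6 → s2 → s2 → s4 → s6 → s2 → s4 → s2 → s4 → s2 → s4 → s6  → end s6, rejected
w2: s3 → s3 → s3 → s3 → s3 → s3 → s3 → s1 → s0 → s3 → s1 → s0 → s3 → s3 → s1 → s4 → s2 → s2 → s4  → end s4, rejected
w3: s3 → s3 → s1 → s4 → s2 → s4 → s2 → s2 → s2 → s2 → s4 → s2 → s4  → end s4, rejected

0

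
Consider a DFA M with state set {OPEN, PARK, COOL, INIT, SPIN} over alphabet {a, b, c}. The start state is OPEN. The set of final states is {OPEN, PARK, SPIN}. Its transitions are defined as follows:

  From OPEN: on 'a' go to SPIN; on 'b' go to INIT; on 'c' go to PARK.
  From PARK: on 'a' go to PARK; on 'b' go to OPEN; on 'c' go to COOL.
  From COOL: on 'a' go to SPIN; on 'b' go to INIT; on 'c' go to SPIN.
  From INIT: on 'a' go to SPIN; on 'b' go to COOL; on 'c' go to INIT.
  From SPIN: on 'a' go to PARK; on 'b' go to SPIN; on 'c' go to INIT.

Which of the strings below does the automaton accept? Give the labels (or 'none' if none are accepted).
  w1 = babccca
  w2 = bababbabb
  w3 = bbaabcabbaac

w1, w2

w1: Trace: OPEN -b-> INIT -a-> SPIN -b-> SPIN -c-> INIT -c-> INIT -c-> INIT -a-> SPIN  → end SPIN, accepted
w2: Trace: OPEN -b-> INIT -a-> SPIN -b-> SPIN -a-> PARK -b-> OPEN -b-> INIT -a-> SPIN -b-> SPIN -b-> SPIN  → end SPIN, accepted
w3: Trace: OPEN -b-> INIT -b-> COOL -a-> SPIN -a-> PARK -b-> OPEN -c-> PARK -a-> PARK -b-> OPEN -b-> INIT -a-> SPIN -a-> PARK -c-> COOL  → end COOL, rejected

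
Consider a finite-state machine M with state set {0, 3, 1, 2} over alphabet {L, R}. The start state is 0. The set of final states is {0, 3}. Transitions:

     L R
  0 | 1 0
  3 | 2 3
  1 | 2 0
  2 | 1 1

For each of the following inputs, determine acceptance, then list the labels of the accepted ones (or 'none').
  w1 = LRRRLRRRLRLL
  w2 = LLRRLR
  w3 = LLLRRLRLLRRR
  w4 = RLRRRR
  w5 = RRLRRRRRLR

w1: 0 → 1 → 0 → 0 → 0 → 1 → 0 → 0 → 0 → 1 → 0 → 1 → 2  → end 2, rejected
w2: 0 → 1 → 2 → 1 → 0 → 1 → 0  → end 0, accepted
w3: 0 → 1 → 2 → 1 → 0 → 0 → 1 → 0 → 1 → 2 → 1 → 0 → 0  → end 0, accepted
w4: 0 → 0 → 1 → 0 → 0 → 0 → 0  → end 0, accepted
w5: 0 → 0 → 0 → 1 → 0 → 0 → 0 → 0 → 0 → 1 → 0  → end 0, accepted

w2, w3, w4, w5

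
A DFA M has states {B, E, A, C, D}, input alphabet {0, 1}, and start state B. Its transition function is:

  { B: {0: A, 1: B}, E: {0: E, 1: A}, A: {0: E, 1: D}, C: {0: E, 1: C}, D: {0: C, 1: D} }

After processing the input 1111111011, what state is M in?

start at B
read '1': B → B
read '1': B → B
read '1': B → B
read '1': B → B
read '1': B → B
read '1': B → B
read '1': B → B
read '0': B → A
read '1': A → D
read '1': D → D

D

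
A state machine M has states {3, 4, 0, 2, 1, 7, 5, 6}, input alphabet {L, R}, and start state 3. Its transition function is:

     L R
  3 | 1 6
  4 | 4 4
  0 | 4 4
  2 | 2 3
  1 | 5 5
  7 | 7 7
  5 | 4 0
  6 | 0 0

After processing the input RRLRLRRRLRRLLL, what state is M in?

4

start at 3
read 'R': 3 → 6
read 'R': 6 → 0
read 'L': 0 → 4
read 'R': 4 → 4
read 'L': 4 → 4
read 'R': 4 → 4
read 'R': 4 → 4
read 'R': 4 → 4
read 'L': 4 → 4
read 'R': 4 → 4
read 'R': 4 → 4
read 'L': 4 → 4
read 'L': 4 → 4
read 'L': 4 → 4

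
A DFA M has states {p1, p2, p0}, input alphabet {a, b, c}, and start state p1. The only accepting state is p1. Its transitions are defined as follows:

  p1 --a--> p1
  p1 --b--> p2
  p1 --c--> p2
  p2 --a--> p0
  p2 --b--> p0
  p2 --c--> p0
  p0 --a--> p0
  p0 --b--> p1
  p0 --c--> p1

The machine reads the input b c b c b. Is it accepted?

start at p1
read 'b': p1 → p2
read 'c': p2 → p0
read 'b': p0 → p1
read 'c': p1 → p2
read 'b': p2 → p0
End state p0 is not accepting.

No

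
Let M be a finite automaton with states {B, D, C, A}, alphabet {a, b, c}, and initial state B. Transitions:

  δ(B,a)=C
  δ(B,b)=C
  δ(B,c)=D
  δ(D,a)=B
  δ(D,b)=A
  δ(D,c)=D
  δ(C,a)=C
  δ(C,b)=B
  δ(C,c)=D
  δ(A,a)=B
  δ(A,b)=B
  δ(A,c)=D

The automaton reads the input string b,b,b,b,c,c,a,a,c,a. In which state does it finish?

B

B → C → B → C → B → D → D → B → C → D → B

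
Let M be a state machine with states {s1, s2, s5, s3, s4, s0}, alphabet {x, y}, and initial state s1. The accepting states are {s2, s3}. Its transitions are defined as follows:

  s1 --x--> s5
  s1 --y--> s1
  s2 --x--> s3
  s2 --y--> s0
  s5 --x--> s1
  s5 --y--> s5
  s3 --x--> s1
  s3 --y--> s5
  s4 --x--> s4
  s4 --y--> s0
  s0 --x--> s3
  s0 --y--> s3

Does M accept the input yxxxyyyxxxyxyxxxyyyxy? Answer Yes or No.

No

s1 → s1 → s5 → s1 → s5 → s5 → s5 → s5 → s1 → s5 → s1 → s1 → s5 → s5 → s1 → s5 → s1 → s1 → s1 → s1 → s5 → s5
End state s5 is not accepting.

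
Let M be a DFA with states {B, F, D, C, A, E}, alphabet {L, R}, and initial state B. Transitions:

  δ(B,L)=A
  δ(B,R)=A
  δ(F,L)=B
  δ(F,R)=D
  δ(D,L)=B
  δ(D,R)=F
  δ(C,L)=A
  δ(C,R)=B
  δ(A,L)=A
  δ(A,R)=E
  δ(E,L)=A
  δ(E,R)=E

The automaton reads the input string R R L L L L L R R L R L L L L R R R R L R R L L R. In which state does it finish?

E

B → A → E → A → A → A → A → A → E → E → A → E → A → A → A → A → E → E → E → E → A → E → E → A → A → E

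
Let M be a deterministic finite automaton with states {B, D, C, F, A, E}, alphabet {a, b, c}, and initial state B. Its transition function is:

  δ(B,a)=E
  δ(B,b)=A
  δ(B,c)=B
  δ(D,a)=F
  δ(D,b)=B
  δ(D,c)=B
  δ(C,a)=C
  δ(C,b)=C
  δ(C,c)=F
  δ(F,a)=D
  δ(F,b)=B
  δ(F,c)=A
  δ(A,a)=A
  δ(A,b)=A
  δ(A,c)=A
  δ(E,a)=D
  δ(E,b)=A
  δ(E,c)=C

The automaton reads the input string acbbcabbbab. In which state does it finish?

A

Trace: B -a-> E -c-> C -b-> C -b-> C -c-> F -a-> D -b-> B -b-> A -b-> A -a-> A -b-> A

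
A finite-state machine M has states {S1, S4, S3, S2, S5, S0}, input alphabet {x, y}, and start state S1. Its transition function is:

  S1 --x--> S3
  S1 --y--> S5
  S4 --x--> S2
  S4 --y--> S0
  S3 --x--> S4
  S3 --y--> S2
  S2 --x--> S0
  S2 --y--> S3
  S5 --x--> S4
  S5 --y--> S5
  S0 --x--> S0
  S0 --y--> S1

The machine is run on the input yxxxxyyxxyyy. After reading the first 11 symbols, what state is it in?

start at S1
read 'y': S1 → S5
read 'x': S5 → S4
read 'x': S4 → S2
read 'x': S2 → S0
read 'x': S0 → S0
read 'y': S0 → S1
read 'y': S1 → S5
read 'x': S5 → S4
read 'x': S4 → S2
read 'y': S2 → S3
read 'y': S3 → S2
After 11 symbols: S2.

S2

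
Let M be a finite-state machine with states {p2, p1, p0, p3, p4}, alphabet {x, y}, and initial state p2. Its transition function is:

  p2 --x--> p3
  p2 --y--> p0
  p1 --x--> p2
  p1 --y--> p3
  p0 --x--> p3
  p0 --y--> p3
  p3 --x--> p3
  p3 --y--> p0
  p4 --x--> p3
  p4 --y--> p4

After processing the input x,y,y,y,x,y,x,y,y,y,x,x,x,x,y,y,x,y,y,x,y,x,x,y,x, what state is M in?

p3

Trace: p2 -x-> p3 -y-> p0 -y-> p3 -y-> p0 -x-> p3 -y-> p0 -x-> p3 -y-> p0 -y-> p3 -y-> p0 -x-> p3 -x-> p3 -x-> p3 -x-> p3 -y-> p0 -y-> p3 -x-> p3 -y-> p0 -y-> p3 -x-> p3 -y-> p0 -x-> p3 -x-> p3 -y-> p0 -x-> p3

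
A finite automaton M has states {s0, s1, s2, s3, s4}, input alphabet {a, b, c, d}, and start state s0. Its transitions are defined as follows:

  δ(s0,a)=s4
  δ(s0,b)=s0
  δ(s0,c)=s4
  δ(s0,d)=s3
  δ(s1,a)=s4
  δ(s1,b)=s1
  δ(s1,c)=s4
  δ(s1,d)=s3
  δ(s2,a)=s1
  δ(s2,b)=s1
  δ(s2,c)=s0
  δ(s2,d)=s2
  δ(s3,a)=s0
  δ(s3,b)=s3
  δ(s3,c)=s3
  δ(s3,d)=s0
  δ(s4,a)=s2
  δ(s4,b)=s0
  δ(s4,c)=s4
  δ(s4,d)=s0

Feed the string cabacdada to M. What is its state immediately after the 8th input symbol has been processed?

s0

Trace: s0 -c-> s4 -a-> s2 -b-> s1 -a-> s4 -c-> s4 -d-> s0 -a-> s4 -d-> s0
After 8 symbols: s0.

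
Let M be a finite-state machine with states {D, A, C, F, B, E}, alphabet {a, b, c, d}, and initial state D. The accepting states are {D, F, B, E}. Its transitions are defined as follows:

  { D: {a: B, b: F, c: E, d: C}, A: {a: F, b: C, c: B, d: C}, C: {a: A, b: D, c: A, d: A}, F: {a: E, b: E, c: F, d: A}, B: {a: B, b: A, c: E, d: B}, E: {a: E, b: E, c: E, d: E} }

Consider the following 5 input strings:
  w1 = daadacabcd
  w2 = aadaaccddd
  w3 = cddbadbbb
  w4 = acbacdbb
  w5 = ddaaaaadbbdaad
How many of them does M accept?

5

w1: D → C → A → F → A → F → F → E → E → E → E  → end E, accepted
w2: D → B → B → B → B → B → E → E → E → E → E  → end E, accepted
w3: D → E → E → E → E → E → E → E → E → E  → end E, accepted
w4: D → B → E → E → E → E → E → E → E  → end E, accepted
w5: D → C → A → F → E → E → E → E → E → E → E → E → E → E → E  → end E, accepted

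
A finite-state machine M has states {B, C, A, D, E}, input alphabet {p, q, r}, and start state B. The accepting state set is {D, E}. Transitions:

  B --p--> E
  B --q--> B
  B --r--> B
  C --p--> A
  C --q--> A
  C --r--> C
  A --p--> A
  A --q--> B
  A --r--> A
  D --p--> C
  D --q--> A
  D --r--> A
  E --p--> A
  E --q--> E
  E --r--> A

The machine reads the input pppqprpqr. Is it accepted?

B → E → A → A → B → E → A → A → B → B
End state B is not accepting.

No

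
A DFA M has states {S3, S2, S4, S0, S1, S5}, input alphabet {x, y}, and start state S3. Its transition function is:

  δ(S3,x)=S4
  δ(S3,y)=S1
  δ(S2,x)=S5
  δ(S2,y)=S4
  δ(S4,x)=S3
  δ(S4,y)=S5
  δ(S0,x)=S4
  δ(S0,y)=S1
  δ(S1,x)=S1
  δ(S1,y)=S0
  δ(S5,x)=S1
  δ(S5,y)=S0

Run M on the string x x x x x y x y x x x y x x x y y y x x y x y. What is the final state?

start at S3
read 'x': S3 → S4
read 'x': S4 → S3
read 'x': S3 → S4
read 'x': S4 → S3
read 'x': S3 → S4
read 'y': S4 → S5
read 'x': S5 → S1
read 'y': S1 → S0
read 'x': S0 → S4
read 'x': S4 → S3
read 'x': S3 → S4
read 'y': S4 → S5
read 'x': S5 → S1
read 'x': S1 → S1
read 'x': S1 → S1
read 'y': S1 → S0
read 'y': S0 → S1
read 'y': S1 → S0
read 'x': S0 → S4
read 'x': S4 → S3
read 'y': S3 → S1
read 'x': S1 → S1
read 'y': S1 → S0

S0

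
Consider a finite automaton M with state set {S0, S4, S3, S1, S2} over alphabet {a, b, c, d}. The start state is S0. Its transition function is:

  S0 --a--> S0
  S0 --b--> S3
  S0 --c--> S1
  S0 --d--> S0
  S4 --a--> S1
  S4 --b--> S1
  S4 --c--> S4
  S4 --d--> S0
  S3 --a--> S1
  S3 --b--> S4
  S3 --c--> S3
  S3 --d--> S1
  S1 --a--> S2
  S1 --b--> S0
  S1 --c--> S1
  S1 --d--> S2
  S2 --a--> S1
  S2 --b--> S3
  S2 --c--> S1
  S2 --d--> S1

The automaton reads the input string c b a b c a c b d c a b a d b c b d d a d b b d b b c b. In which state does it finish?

S0 → S1 → S0 → S0 → S3 → S3 → S1 → S1 → S0 → S0 → S1 → S2 → S3 → S1 → S2 → S3 → S3 → S4 → S0 → S0 → S0 → S0 → S3 → S4 → S0 → S3 → S4 → S4 → S1

S1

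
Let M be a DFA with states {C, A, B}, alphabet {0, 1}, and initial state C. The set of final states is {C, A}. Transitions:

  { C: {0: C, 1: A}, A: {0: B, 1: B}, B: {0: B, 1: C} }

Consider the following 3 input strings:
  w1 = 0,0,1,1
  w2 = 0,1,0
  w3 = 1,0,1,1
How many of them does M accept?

w1:
  start at C
  read '0': C → C
  read '0': C → C
  read '1': C → A
  read '1': A → B
  end B, rejected
w2:
  start at C
  read '0': C → C
  read '1': C → A
  read '0': A → B
  end B, rejected
w3:
  start at C
  read '1': C → A
  read '0': A → B
  read '1': B → C
  read '1': C → A
  end A, accepted

1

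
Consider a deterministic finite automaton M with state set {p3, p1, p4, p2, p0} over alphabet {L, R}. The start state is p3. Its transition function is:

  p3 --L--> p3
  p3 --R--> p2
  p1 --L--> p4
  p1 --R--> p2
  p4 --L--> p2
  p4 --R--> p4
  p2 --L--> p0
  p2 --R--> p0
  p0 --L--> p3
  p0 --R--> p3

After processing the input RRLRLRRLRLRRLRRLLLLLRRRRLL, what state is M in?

p3

start at p3
read 'R': p3 → p2
read 'R': p2 → p0
read 'L': p0 → p3
read 'R': p3 → p2
read 'L': p2 → p0
read 'R': p0 → p3
read 'R': p3 → p2
read 'L': p2 → p0
read 'R': p0 → p3
read 'L': p3 → p3
read 'R': p3 → p2
read 'R': p2 → p0
read 'L': p0 → p3
read 'R': p3 → p2
read 'R': p2 → p0
read 'L': p0 → p3
read 'L': p3 → p3
read 'L': p3 → p3
read 'L': p3 → p3
read 'L': p3 → p3
read 'R': p3 → p2
read 'R': p2 → p0
read 'R': p0 → p3
read 'R': p3 → p2
read 'L': p2 → p0
read 'L': p0 → p3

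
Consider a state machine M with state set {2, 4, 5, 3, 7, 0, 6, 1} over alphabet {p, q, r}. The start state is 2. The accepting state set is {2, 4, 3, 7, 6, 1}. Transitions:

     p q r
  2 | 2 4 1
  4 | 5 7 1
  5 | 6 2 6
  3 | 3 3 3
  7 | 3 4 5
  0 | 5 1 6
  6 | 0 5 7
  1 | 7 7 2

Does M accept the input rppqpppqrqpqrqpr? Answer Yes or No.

Trace: 2 -r-> 1 -p-> 7 -p-> 3 -q-> 3 -p-> 3 -p-> 3 -p-> 3 -q-> 3 -r-> 3 -q-> 3 -p-> 3 -q-> 3 -r-> 3 -q-> 3 -p-> 3 -r-> 3
End state 3 is accepting.

Yes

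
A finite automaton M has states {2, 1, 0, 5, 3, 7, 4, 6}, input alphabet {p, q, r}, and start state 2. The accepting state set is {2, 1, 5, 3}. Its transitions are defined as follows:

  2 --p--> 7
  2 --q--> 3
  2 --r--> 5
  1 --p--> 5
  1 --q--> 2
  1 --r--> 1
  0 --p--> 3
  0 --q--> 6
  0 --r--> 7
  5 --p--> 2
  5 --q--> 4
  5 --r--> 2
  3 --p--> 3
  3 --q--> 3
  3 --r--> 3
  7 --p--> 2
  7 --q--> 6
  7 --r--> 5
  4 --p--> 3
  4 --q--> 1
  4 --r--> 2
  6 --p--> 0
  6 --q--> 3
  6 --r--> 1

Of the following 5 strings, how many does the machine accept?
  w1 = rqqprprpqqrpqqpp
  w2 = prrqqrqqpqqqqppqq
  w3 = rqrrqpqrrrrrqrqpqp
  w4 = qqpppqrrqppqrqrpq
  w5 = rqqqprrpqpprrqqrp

w1: Trace: 2 -r-> 5 -q-> 4 -q-> 1 -p-> 5 -r-> 2 -p-> 7 -r-> 5 -p-> 2 -q-> 3 -q-> 3 -r-> 3 -p-> 3 -q-> 3 -q-> 3 -p-> 3 -p-> 3  → end 3, accepted
w2: Trace: 2 -p-> 7 -r-> 5 -r-> 2 -q-> 3 -q-> 3 -r-> 3 -q-> 3 -q-> 3 -p-> 3 -q-> 3 -q-> 3 -q-> 3 -q-> 3 -p-> 3 -p-> 3 -q-> 3 -q-> 3  → end 3, accepted
w3: Trace: 2 -r-> 5 -q-> 4 -r-> 2 -r-> 5 -q-> 4 -p-> 3 -q-> 3 -r-> 3 -r-> 3 -r-> 3 -r-> 3 -r-> 3 -q-> 3 -r-> 3 -q-> 3 -p-> 3 -q-> 3 -p-> 3  → end 3, accepted
w4: Trace: 2 -q-> 3 -q-> 3 -p-> 3 -p-> 3 -p-> 3 -q-> 3 -r-> 3 -r-> 3 -q-> 3 -p-> 3 -p-> 3 -q-> 3 -r-> 3 -q-> 3 -r-> 3 -p-> 3 -q-> 3  → end 3, accepted
w5: Trace: 2 -r-> 5 -q-> 4 -q-> 1 -q-> 2 -p-> 7 -r-> 5 -r-> 2 -p-> 7 -q-> 6 -p-> 0 -p-> 3 -r-> 3 -r-> 3 -q-> 3 -q-> 3 -r-> 3 -p-> 3  → end 3, accepted

5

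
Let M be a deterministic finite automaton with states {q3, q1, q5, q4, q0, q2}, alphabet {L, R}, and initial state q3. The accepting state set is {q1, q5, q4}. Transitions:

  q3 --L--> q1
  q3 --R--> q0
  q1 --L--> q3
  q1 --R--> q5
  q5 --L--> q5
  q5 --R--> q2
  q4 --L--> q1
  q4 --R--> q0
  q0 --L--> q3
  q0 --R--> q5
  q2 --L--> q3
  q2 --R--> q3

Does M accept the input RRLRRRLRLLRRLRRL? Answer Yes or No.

Yes

q3 → q0 → q5 → q5 → q2 → q3 → q0 → q3 → q0 → q3 → q1 → q5 → q2 → q3 → q0 → q5 → q5
End state q5 is accepting.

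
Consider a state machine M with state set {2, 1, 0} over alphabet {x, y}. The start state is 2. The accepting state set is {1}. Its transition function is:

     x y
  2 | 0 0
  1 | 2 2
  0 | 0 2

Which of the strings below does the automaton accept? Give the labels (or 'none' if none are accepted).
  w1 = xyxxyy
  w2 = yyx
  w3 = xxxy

w1: 2 → 0 → 2 → 0 → 0 → 2 → 0  → end 0, rejected
w2: 2 → 0 → 2 → 0  → end 0, rejected
w3: 2 → 0 → 0 → 0 → 2  → end 2, rejected

none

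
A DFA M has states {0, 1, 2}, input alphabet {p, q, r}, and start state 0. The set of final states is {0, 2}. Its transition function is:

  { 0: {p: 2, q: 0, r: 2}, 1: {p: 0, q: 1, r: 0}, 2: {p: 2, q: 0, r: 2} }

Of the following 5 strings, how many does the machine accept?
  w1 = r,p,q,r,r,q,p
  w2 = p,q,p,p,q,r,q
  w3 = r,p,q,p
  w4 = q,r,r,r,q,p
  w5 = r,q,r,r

5

w1:
  start at 0
  read 'r': 0 → 2
  read 'p': 2 → 2
  read 'q': 2 → 0
  read 'r': 0 → 2
  read 'r': 2 → 2
  read 'q': 2 → 0
  read 'p': 0 → 2
  end 2, accepted
w2:
  start at 0
  read 'p': 0 → 2
  read 'q': 2 → 0
  read 'p': 0 → 2
  read 'p': 2 → 2
  read 'q': 2 → 0
  read 'r': 0 → 2
  read 'q': 2 → 0
  end 0, accepted
w3:
  start at 0
  read 'r': 0 → 2
  read 'p': 2 → 2
  read 'q': 2 → 0
  read 'p': 0 → 2
  end 2, accepted
w4:
  start at 0
  read 'q': 0 → 0
  read 'r': 0 → 2
  read 'r': 2 → 2
  read 'r': 2 → 2
  read 'q': 2 → 0
  read 'p': 0 → 2
  end 2, accepted
w5:
  start at 0
  read 'r': 0 → 2
  read 'q': 2 → 0
  read 'r': 0 → 2
  read 'r': 2 → 2
  end 2, accepted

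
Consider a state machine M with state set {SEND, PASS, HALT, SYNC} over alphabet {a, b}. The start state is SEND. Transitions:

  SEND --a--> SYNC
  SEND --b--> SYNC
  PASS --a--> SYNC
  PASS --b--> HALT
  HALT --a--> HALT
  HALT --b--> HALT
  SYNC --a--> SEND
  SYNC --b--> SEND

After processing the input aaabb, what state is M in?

SYNC

Trace: SEND -a-> SYNC -a-> SEND -a-> SYNC -b-> SEND -b-> SYNC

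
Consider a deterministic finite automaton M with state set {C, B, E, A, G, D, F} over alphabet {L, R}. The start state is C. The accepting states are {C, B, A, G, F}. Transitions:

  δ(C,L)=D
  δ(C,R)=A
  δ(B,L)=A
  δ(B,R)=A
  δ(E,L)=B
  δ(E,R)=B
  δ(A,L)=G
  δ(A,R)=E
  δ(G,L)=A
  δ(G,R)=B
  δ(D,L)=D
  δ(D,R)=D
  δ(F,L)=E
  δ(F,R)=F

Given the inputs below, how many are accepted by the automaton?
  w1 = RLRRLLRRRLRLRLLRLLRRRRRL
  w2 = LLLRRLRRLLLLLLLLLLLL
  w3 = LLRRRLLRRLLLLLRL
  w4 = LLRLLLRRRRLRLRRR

1

w1:
  start at C
  read 'R': C → A
  read 'L': A → G
  read 'R': G → B
  read 'R': B → A
  read 'L': A → G
  read 'L': G → A
  read 'R': A → E
  read 'R': E → B
  read 'R': B → A
  read 'L': A → G
  read 'R': G → B
  read 'L': B → A
  read 'R': A → E
  read 'L': E → B
  read 'L': B → A
  read 'R': A → E
  read 'L': E → B
  read 'L': B → A
  read 'R': A → E
  read 'R': E → B
  read 'R': B → A
  read 'R': A → E
  read 'R': E → B
  read 'L': B → A
  end A, accepted
w2:
  start at C
  read 'L': C → D
  read 'L': D → D
  read 'L': D → D
  read 'R': D → D
  read 'R': D → D
  read 'L': D → D
  read 'R': D → D
  read 'R': D → D
  read 'L': D → D
  read 'L': D → D
  read 'L': D → D
  read 'L': D → D
  read 'L': D → D
  read 'L': D → D
  read 'L': D → D
  read 'L': D → D
  read 'L': D → D
  read 'L': D → D
  read 'L': D → D
  read 'L': D → D
  end D, rejected
w3:
  start at C
  read 'L': C → D
  read 'L': D → D
  read 'R': D → D
  read 'R': D → D
  read 'R': D → D
  read 'L': D → D
  read 'L': D → D
  read 'R': D → D
  read 'R': D → D
  read 'L': D → D
  read 'L': D → D
  read 'L': D → D
  read 'L': D → D
  read 'L': D → D
  read 'R': D → D
  read 'L': D → D
  end D, rejected
w4:
  start at C
  read 'L': C → D
  read 'L': D → D
  read 'R': D → D
  read 'L': D → D
  read 'L': D → D
  read 'L': D → D
  read 'R': D → D
  read 'R': D → D
  read 'R': D → D
  read 'R': D → D
  read 'L': D → D
  read 'R': D → D
  read 'L': D → D
  read 'R': D → D
  read 'R': D → D
  read 'R': D → D
  end D, rejected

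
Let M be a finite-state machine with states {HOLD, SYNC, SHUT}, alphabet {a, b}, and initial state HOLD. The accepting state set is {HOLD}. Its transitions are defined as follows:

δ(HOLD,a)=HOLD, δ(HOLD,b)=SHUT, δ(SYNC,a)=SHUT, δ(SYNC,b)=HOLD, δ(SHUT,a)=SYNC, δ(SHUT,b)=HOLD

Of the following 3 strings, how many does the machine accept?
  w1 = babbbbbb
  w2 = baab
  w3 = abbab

w1: HOLD → SHUT → SYNC → HOLD → SHUT → HOLD → SHUT → HOLD → SHUT  → end SHUT, rejected
w2: HOLD → SHUT → SYNC → SHUT → HOLD  → end HOLD, accepted
w3: HOLD → HOLD → SHUT → HOLD → HOLD → SHUT  → end SHUT, rejected

1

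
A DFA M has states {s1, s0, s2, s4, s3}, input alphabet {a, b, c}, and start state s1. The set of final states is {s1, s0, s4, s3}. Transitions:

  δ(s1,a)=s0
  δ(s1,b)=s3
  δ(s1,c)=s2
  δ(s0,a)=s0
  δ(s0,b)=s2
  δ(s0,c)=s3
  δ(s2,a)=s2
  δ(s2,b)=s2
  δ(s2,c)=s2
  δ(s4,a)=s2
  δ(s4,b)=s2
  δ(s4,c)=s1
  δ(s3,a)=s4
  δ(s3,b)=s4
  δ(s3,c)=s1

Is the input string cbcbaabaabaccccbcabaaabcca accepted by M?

No

Trace: s1 -c-> s2 -b-> s2 -c-> s2 -b-> s2 -a-> s2 -a-> s2 -b-> s2 -a-> s2 -a-> s2 -b-> s2 -a-> s2 -c-> s2 -c-> s2 -c-> s2 -c-> s2 -b-> s2 -c-> s2 -a-> s2 -b-> s2 -a-> s2 -a-> s2 -a-> s2 -b-> s2 -c-> s2 -c-> s2 -a-> s2
End state s2 is not accepting.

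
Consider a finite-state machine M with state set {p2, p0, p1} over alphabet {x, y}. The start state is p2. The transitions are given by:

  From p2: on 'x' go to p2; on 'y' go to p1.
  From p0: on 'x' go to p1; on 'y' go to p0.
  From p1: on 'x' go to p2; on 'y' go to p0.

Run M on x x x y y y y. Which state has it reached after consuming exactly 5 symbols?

p0

p2 → p2 → p2 → p2 → p1 → p0
After 5 symbols: p0.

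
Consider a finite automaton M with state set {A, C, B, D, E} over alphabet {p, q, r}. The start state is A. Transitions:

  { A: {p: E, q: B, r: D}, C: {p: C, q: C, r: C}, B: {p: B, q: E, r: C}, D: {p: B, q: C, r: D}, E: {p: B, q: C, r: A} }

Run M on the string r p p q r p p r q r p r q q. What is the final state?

C

A → D → B → B → E → A → E → B → C → C → C → C → C → C → C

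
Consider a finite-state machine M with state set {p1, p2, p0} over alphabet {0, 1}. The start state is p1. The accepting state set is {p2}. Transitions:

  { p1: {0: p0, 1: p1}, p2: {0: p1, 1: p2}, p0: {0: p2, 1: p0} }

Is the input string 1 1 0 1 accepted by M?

start at p1
read '1': p1 → p1
read '1': p1 → p1
read '0': p1 → p0
read '1': p0 → p0
End state p0 is not accepting.

No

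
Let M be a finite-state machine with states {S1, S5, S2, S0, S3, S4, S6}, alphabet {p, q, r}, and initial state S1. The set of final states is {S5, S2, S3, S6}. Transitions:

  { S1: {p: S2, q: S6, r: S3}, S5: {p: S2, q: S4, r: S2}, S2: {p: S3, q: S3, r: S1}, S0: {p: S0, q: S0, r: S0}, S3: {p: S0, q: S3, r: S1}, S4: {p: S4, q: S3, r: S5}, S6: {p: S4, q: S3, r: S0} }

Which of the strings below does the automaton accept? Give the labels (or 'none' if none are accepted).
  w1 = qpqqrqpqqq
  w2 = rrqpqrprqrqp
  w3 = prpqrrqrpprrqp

w1: S1 → S6 → S4 → S3 → S3 → S1 → S6 → S4 → S3 → S3 → S3  → end S3, accepted
w2: S1 → S3 → S1 → S6 → S4 → S3 → S1 → S2 → S1 → S6 → S0 → S0 → S0  → end S0, rejected
w3: S1 → S2 → S1 → S2 → S3 → S1 → S3 → S3 → S1 → S2 → S3 → S1 → S3 → S3 → S0  → end S0, rejected

w1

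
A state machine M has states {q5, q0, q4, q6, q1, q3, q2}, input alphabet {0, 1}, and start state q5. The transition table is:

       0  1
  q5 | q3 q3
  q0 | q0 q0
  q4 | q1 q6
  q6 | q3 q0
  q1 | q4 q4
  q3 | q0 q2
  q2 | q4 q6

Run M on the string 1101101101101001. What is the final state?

q0

Trace: q5 -1-> q3 -1-> q2 -0-> q4 -1-> q6 -1-> q0 -0-> q0 -1-> q0 -1-> q0 -0-> q0 -1-> q0 -1-> q0 -0-> q0 -1-> q0 -0-> q0 -0-> q0 -1-> q0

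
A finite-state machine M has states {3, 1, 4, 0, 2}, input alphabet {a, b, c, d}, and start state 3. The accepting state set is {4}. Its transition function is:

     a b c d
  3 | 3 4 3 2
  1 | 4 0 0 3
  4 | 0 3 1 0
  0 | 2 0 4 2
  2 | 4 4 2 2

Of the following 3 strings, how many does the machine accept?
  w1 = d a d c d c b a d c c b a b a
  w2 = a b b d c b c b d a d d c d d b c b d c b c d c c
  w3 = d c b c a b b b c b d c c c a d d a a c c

0

w1:
  start at 3
  read 'd': 3 → 2
  read 'a': 2 → 4
  read 'd': 4 → 0
  read 'c': 0 → 4
  read 'd': 4 → 0
  read 'c': 0 → 4
  read 'b': 4 → 3
  read 'a': 3 → 3
  read 'd': 3 → 2
  read 'c': 2 → 2
  read 'c': 2 → 2
  read 'b': 2 → 4
  read 'a': 4 → 0
  read 'b': 0 → 0
  read 'a': 0 → 2
  end 2, rejected
w2:
  start at 3
  read 'a': 3 → 3
  read 'b': 3 → 4
  read 'b': 4 → 3
  read 'd': 3 → 2
  read 'c': 2 → 2
  read 'b': 2 → 4
  read 'c': 4 → 1
  read 'b': 1 → 0
  read 'd': 0 → 2
  read 'a': 2 → 4
  read 'd': 4 → 0
  read 'd': 0 → 2
  read 'c': 2 → 2
  read 'd': 2 → 2
  read 'd': 2 → 2
  read 'b': 2 → 4
  read 'c': 4 → 1
  read 'b': 1 → 0
  read 'd': 0 → 2
  read 'c': 2 → 2
  read 'b': 2 → 4
  read 'c': 4 → 1
  read 'd': 1 → 3
  read 'c': 3 → 3
  read 'c': 3 → 3
  end 3, rejected
w3:
  start at 3
  read 'd': 3 → 2
  read 'c': 2 → 2
  read 'b': 2 → 4
  read 'c': 4 → 1
  read 'a': 1 → 4
  read 'b': 4 → 3
  read 'b': 3 → 4
  read 'b': 4 → 3
  read 'c': 3 → 3
  read 'b': 3 → 4
  read 'd': 4 → 0
  read 'c': 0 → 4
  read 'c': 4 → 1
  read 'c': 1 → 0
  read 'a': 0 → 2
  read 'd': 2 → 2
  read 'd': 2 → 2
  read 'a': 2 → 4
  read 'a': 4 → 0
  read 'c': 0 → 4
  read 'c': 4 → 1
  end 1, rejected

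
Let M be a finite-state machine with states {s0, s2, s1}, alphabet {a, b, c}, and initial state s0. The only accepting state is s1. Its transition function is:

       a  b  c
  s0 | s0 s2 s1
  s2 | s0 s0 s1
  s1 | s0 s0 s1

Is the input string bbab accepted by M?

No

start at s0
read 'b': s0 → s2
read 'b': s2 → s0
read 'a': s0 → s0
read 'b': s0 → s2
End state s2 is not accepting.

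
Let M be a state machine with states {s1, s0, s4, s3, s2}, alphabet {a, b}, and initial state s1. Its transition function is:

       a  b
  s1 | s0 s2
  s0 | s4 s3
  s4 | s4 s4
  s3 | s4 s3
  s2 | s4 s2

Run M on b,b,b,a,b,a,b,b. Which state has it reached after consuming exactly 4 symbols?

s4

start at s1
read 'b': s1 → s2
read 'b': s2 → s2
read 'b': s2 → s2
read 'a': s2 → s4
After 4 symbols: s4.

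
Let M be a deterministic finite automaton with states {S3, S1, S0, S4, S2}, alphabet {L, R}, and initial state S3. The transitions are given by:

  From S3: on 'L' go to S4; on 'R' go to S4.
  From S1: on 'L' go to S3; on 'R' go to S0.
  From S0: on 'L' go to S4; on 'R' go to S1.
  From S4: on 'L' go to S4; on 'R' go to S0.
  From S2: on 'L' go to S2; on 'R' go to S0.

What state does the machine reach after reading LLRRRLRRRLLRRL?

Trace: S3 -L-> S4 -L-> S4 -R-> S0 -R-> S1 -R-> S0 -L-> S4 -R-> S0 -R-> S1 -R-> S0 -L-> S4 -L-> S4 -R-> S0 -R-> S1 -L-> S3

S3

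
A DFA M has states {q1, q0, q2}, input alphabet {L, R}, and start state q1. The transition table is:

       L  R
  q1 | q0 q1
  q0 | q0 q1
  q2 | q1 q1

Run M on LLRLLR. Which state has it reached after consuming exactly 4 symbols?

q0

Trace: q1 -L-> q0 -L-> q0 -R-> q1 -L-> q0
After 4 symbols: q0.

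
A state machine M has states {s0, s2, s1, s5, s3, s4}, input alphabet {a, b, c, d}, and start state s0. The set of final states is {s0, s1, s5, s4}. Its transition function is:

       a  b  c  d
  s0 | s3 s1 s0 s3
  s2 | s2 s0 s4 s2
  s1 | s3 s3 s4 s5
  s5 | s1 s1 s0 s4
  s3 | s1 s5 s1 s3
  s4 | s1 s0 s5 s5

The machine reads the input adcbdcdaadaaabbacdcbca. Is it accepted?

Yes

s0 → s3 → s3 → s1 → s3 → s3 → s1 → s5 → s1 → s3 → s3 → s1 → s3 → s1 → s3 → s5 → s1 → s4 → s5 → s0 → s1 → s4 → s1
End state s1 is accepting.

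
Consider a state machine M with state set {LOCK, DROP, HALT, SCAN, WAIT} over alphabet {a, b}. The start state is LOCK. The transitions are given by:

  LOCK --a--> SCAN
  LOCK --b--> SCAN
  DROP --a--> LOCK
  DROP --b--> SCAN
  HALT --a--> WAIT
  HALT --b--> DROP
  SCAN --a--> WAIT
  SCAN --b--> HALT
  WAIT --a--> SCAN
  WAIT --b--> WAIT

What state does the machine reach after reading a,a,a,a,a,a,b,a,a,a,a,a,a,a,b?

HALT

Trace: LOCK -a-> SCAN -a-> WAIT -a-> SCAN -a-> WAIT -a-> SCAN -a-> WAIT -b-> WAIT -a-> SCAN -a-> WAIT -a-> SCAN -a-> WAIT -a-> SCAN -a-> WAIT -a-> SCAN -b-> HALT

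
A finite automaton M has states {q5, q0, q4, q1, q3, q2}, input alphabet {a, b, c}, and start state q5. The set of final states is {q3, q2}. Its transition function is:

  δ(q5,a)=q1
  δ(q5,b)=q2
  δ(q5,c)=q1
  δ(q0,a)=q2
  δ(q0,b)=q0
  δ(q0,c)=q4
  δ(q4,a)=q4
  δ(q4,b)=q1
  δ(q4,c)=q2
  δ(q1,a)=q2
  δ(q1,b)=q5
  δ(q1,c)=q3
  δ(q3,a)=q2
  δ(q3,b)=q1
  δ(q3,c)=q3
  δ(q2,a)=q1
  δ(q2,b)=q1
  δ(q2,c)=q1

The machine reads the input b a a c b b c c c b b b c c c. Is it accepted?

Yes

q5 → q2 → q1 → q2 → q1 → q5 → q2 → q1 → q3 → q3 → q1 → q5 → q2 → q1 → q3 → q3
End state q3 is accepting.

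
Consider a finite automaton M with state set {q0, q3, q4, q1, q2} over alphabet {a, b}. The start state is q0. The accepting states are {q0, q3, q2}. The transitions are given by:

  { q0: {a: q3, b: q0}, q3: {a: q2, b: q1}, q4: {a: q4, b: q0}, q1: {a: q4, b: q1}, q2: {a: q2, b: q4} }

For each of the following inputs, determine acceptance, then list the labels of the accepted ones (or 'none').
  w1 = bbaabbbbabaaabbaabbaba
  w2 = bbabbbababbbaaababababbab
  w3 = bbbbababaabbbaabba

w2, w3

w1: Trace: q0 -b-> q0 -b-> q0 -a-> q3 -a-> q2 -b-> q4 -b-> q0 -b-> q0 -b-> q0 -a-> q3 -b-> q1 -a-> q4 -a-> q4 -a-> q4 -b-> q0 -b-> q0 -a-> q3 -a-> q2 -b-> q4 -b-> q0 -a-> q3 -b-> q1 -a-> q4  → end q4, rejected
w2: Trace: q0 -b-> q0 -b-> q0 -a-> q3 -b-> q1 -b-> q1 -b-> q1 -a-> q4 -b-> q0 -a-> q3 -b-> q1 -b-> q1 -b-> q1 -a-> q4 -a-> q4 -a-> q4 -b-> q0 -a-> q3 -b-> q1 -a-> q4 -b-> q0 -a-> q3 -b-> q1 -b-> q1 -a-> q4 -b-> q0  → end q0, accepted
w3: Trace: q0 -b-> q0 -b-> q0 -b-> q0 -b-> q0 -a-> q3 -b-> q1 -a-> q4 -b-> q0 -a-> q3 -a-> q2 -b-> q4 -b-> q0 -b-> q0 -a-> q3 -a-> q2 -b-> q4 -b-> q0 -a-> q3  → end q3, accepted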